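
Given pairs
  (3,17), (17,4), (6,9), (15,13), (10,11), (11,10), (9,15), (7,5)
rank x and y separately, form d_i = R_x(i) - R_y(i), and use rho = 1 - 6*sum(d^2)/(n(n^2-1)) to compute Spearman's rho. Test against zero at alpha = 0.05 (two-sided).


Step 1: Rank x and y separately (midranks; no ties here).
rank(x): 3->1, 17->8, 6->2, 15->7, 10->5, 11->6, 9->4, 7->3
rank(y): 17->8, 4->1, 9->3, 13->6, 11->5, 10->4, 15->7, 5->2
Step 2: d_i = R_x(i) - R_y(i); compute d_i^2.
  (1-8)^2=49, (8-1)^2=49, (2-3)^2=1, (7-6)^2=1, (5-5)^2=0, (6-4)^2=4, (4-7)^2=9, (3-2)^2=1
sum(d^2) = 114.
Step 3: rho = 1 - 6*114 / (8*(8^2 - 1)) = 1 - 684/504 = -0.357143.
Step 4: Under H0, t = rho * sqrt((n-2)/(1-rho^2)) = -0.9366 ~ t(6).
Step 5: Two-sided p-value from the t-distribution with 6 df = 0.385121.
Step 6: alpha = 0.05. fail to reject H0.

rho = -0.3571, p = 0.385121, fail to reject H0 at alpha = 0.05.


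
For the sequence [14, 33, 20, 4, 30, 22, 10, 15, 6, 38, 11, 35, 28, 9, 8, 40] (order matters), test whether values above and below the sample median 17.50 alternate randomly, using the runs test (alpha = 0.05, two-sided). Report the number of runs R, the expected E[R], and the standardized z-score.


Step 1: Compute median = 17.50; label A = above, B = below.
Labels in order: BAABAABBBABAABBA  (n_A = 8, n_B = 8)
Step 2: Count runs R = 10.
Step 3: Under H0 (random ordering), E[R] = 2*n_A*n_B/(n_A+n_B) + 1 = 2*8*8/16 + 1 = 9.0000.
        Var[R] = 2*n_A*n_B*(2*n_A*n_B - n_A - n_B) / ((n_A+n_B)^2 * (n_A+n_B-1)) = 14336/3840 = 3.7333.
        SD[R] = 1.9322.
Step 4: Continuity-corrected z = (R - 0.5 - E[R]) / SD[R] = (10 - 0.5 - 9.0000) / 1.9322 = 0.2588.
Step 5: Two-sided p-value via normal approximation = 2*(1 - Phi(|z|)) = 0.795809.
Step 6: alpha = 0.05. fail to reject H0.

R = 10, z = 0.2588, p = 0.795809, fail to reject H0.


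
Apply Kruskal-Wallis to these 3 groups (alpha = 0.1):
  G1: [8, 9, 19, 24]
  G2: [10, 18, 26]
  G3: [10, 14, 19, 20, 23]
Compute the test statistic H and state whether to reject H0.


Step 1: Combine all N = 12 observations and assign midranks.
sorted (value, group, rank): (8,G1,1), (9,G1,2), (10,G2,3.5), (10,G3,3.5), (14,G3,5), (18,G2,6), (19,G1,7.5), (19,G3,7.5), (20,G3,9), (23,G3,10), (24,G1,11), (26,G2,12)
Step 2: Sum ranks within each group.
R_1 = 21.5 (n_1 = 4)
R_2 = 21.5 (n_2 = 3)
R_3 = 35 (n_3 = 5)
Step 3: H = 12/(N(N+1)) * sum(R_i^2/n_i) - 3(N+1)
     = 12/(12*13) * (21.5^2/4 + 21.5^2/3 + 35^2/5) - 3*13
     = 0.076923 * 514.646 - 39
     = 0.588141.
Step 4: Ties present; correction factor C = 1 - 12/(12^3 - 12) = 0.993007. Corrected H = 0.588141 / 0.993007 = 0.592283.
Step 5: Under H0, H ~ chi^2(2); p-value = 0.743682.
Step 6: alpha = 0.1. fail to reject H0.

H = 0.5923, df = 2, p = 0.743682, fail to reject H0.


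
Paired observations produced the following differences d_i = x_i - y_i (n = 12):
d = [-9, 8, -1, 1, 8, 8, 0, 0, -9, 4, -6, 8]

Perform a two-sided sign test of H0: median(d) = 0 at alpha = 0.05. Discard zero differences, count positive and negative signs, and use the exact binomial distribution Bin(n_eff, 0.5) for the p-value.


Step 1: Discard zero differences. Original n = 12; n_eff = number of nonzero differences = 10.
Nonzero differences (with sign): -9, +8, -1, +1, +8, +8, -9, +4, -6, +8
Step 2: Count signs: positive = 6, negative = 4.
Step 3: Under H0: P(positive) = 0.5, so the number of positives S ~ Bin(10, 0.5).
Step 4: Two-sided exact p-value = sum of Bin(10,0.5) probabilities at or below the observed probability = 0.753906.
Step 5: alpha = 0.05. fail to reject H0.

n_eff = 10, pos = 6, neg = 4, p = 0.753906, fail to reject H0.


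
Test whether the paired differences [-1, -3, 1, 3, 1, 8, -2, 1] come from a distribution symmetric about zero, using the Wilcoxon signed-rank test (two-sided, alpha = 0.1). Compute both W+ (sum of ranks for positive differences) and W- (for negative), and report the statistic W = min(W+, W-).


Step 1: Drop any zero differences (none here) and take |d_i|.
|d| = [1, 3, 1, 3, 1, 8, 2, 1]
Step 2: Midrank |d_i| (ties get averaged ranks).
ranks: |1|->2.5, |3|->6.5, |1|->2.5, |3|->6.5, |1|->2.5, |8|->8, |2|->5, |1|->2.5
Step 3: Attach original signs; sum ranks with positive sign and with negative sign.
W+ = 2.5 + 6.5 + 2.5 + 8 + 2.5 = 22
W- = 2.5 + 6.5 + 5 = 14
(Check: W+ + W- = 36 should equal n(n+1)/2 = 36.)
Step 4: Test statistic W = min(W+, W-) = 14.
Step 5: Ties in |d|, so use the tie-corrected normal approximation.
        E[W] = n(n+1)/4 = 8*9/4 = 18.
        Tie groups: |d|=1 (t=4), |d|=3 (t=2); sum(t^3 - t) = 66.
        Var[W] = n(n+1)(2n+1)/24 - sum(t^3-t)/48 = 1224/24 - 66/48 = 49.625.
        z = (W - E[W]) / sqrt(Var[W]) = (14 - 18) / 7.0445 = -0.5678.
        Two-sided p = 2*Phi(z) = 0.570158.
Step 6: alpha = 0.1. fail to reject H0.

W+ = 22, W- = 14, W = min = 14, p = 0.570158, fail to reject H0.


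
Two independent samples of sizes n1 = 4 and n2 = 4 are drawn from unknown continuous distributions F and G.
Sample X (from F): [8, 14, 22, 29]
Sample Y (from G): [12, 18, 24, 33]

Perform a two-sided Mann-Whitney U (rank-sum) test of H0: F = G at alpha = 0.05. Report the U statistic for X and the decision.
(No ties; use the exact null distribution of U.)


Step 1: Combine and sort all 8 observations; assign midranks.
sorted (value, group): (8,X), (12,Y), (14,X), (18,Y), (22,X), (24,Y), (29,X), (33,Y)
ranks: 8->1, 12->2, 14->3, 18->4, 22->5, 24->6, 29->7, 33->8
Step 2: Rank sum for X: R1 = 1 + 3 + 5 + 7 = 16.
Step 3: U_X = R1 - n1(n1+1)/2 = 16 - 4*5/2 = 16 - 10 = 6.
       U_Y = n1*n2 - U_X = 16 - 6 = 10.
Step 4: No ties, so the exact null distribution of U (based on enumerating the C(8,4) = 70 equally likely rank assignments) gives the two-sided p-value.
Step 5: p-value = 0.685714; compare to alpha = 0.05. fail to reject H0.

U_X = 6, p = 0.685714, fail to reject H0 at alpha = 0.05.


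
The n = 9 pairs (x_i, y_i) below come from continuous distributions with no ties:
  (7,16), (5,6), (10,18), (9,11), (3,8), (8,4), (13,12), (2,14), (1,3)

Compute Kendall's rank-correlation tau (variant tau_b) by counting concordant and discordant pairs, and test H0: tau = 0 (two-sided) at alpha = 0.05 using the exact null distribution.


Step 1: Enumerate the 36 unordered pairs (i,j) with i<j and classify each by sign(x_j-x_i) * sign(y_j-y_i).
  (1,2):dx=-2,dy=-10->C; (1,3):dx=+3,dy=+2->C; (1,4):dx=+2,dy=-5->D; (1,5):dx=-4,dy=-8->C
  (1,6):dx=+1,dy=-12->D; (1,7):dx=+6,dy=-4->D; (1,8):dx=-5,dy=-2->C; (1,9):dx=-6,dy=-13->C
  (2,3):dx=+5,dy=+12->C; (2,4):dx=+4,dy=+5->C; (2,5):dx=-2,dy=+2->D; (2,6):dx=+3,dy=-2->D
  (2,7):dx=+8,dy=+6->C; (2,8):dx=-3,dy=+8->D; (2,9):dx=-4,dy=-3->C; (3,4):dx=-1,dy=-7->C
  (3,5):dx=-7,dy=-10->C; (3,6):dx=-2,dy=-14->C; (3,7):dx=+3,dy=-6->D; (3,8):dx=-8,dy=-4->C
  (3,9):dx=-9,dy=-15->C; (4,5):dx=-6,dy=-3->C; (4,6):dx=-1,dy=-7->C; (4,7):dx=+4,dy=+1->C
  (4,8):dx=-7,dy=+3->D; (4,9):dx=-8,dy=-8->C; (5,6):dx=+5,dy=-4->D; (5,7):dx=+10,dy=+4->C
  (5,8):dx=-1,dy=+6->D; (5,9):dx=-2,dy=-5->C; (6,7):dx=+5,dy=+8->C; (6,8):dx=-6,dy=+10->D
  (6,9):dx=-7,dy=-1->C; (7,8):dx=-11,dy=+2->D; (7,9):dx=-12,dy=-9->C; (8,9):dx=-1,dy=-11->C
Step 2: C = 24, D = 12, total pairs = 36.
Step 3: tau = (C - D)/(n(n-1)/2) = (24 - 12)/36 = 0.333333.
Step 4: Exact two-sided p-value (enumerate n! = 362880 permutations of y under H0): p = 0.259518.
Step 5: alpha = 0.05. fail to reject H0.

tau_b = 0.3333 (C=24, D=12), p = 0.259518, fail to reject H0.


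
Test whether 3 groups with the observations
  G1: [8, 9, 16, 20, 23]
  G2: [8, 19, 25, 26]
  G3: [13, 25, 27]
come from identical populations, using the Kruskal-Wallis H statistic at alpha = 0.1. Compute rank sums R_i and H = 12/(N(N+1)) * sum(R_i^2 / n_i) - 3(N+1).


Step 1: Combine all N = 12 observations and assign midranks.
sorted (value, group, rank): (8,G1,1.5), (8,G2,1.5), (9,G1,3), (13,G3,4), (16,G1,5), (19,G2,6), (20,G1,7), (23,G1,8), (25,G2,9.5), (25,G3,9.5), (26,G2,11), (27,G3,12)
Step 2: Sum ranks within each group.
R_1 = 24.5 (n_1 = 5)
R_2 = 28 (n_2 = 4)
R_3 = 25.5 (n_3 = 3)
Step 3: H = 12/(N(N+1)) * sum(R_i^2/n_i) - 3(N+1)
     = 12/(12*13) * (24.5^2/5 + 28^2/4 + 25.5^2/3) - 3*13
     = 0.076923 * 532.8 - 39
     = 1.984615.
Step 4: Ties present; correction factor C = 1 - 12/(12^3 - 12) = 0.993007. Corrected H = 1.984615 / 0.993007 = 1.998592.
Step 5: Under H0, H ~ chi^2(2); p-value = 0.368139.
Step 6: alpha = 0.1. fail to reject H0.

H = 1.9986, df = 2, p = 0.368139, fail to reject H0.


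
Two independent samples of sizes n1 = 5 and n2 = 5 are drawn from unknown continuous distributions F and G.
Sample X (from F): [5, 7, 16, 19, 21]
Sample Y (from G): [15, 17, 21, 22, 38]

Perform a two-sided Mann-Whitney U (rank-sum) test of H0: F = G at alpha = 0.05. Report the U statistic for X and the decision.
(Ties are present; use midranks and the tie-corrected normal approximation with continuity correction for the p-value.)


Step 1: Combine and sort all 10 observations; assign midranks.
sorted (value, group): (5,X), (7,X), (15,Y), (16,X), (17,Y), (19,X), (21,X), (21,Y), (22,Y), (38,Y)
ranks: 5->1, 7->2, 15->3, 16->4, 17->5, 19->6, 21->7.5, 21->7.5, 22->9, 38->10
Step 2: Rank sum for X: R1 = 1 + 2 + 4 + 6 + 7.5 = 20.5.
Step 3: U_X = R1 - n1(n1+1)/2 = 20.5 - 5*6/2 = 20.5 - 15 = 5.5.
       U_Y = n1*n2 - U_X = 25 - 5.5 = 19.5.
Step 4: Ties are present, so use the tie-corrected normal approximation (with continuity correction) for the p-value.
Step 5: p-value = 0.173217; compare to alpha = 0.05. fail to reject H0.

U_X = 5.5, p = 0.173217, fail to reject H0 at alpha = 0.05.


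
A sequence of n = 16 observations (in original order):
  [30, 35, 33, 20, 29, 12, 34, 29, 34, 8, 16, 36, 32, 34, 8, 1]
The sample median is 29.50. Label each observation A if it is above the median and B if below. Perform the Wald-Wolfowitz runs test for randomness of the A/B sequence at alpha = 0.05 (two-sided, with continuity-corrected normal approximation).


Step 1: Compute median = 29.50; label A = above, B = below.
Labels in order: AAABBBABABBAAABB  (n_A = 8, n_B = 8)
Step 2: Count runs R = 8.
Step 3: Under H0 (random ordering), E[R] = 2*n_A*n_B/(n_A+n_B) + 1 = 2*8*8/16 + 1 = 9.0000.
        Var[R] = 2*n_A*n_B*(2*n_A*n_B - n_A - n_B) / ((n_A+n_B)^2 * (n_A+n_B-1)) = 14336/3840 = 3.7333.
        SD[R] = 1.9322.
Step 4: Continuity-corrected z = (R + 0.5 - E[R]) / SD[R] = (8 + 0.5 - 9.0000) / 1.9322 = -0.2588.
Step 5: Two-sided p-value via normal approximation = 2*(1 - Phi(|z|)) = 0.795809.
Step 6: alpha = 0.05. fail to reject H0.

R = 8, z = -0.2588, p = 0.795809, fail to reject H0.


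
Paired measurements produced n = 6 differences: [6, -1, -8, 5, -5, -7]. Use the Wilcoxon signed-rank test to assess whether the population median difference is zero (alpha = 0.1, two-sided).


Step 1: Drop any zero differences (none here) and take |d_i|.
|d| = [6, 1, 8, 5, 5, 7]
Step 2: Midrank |d_i| (ties get averaged ranks).
ranks: |6|->4, |1|->1, |8|->6, |5|->2.5, |5|->2.5, |7|->5
Step 3: Attach original signs; sum ranks with positive sign and with negative sign.
W+ = 4 + 2.5 = 6.5
W- = 1 + 6 + 2.5 + 5 = 14.5
(Check: W+ + W- = 21 should equal n(n+1)/2 = 21.)
Step 4: Test statistic W = min(W+, W-) = 6.5.
Step 5: Ties in |d|, so use the tie-corrected normal approximation.
        E[W] = n(n+1)/4 = 6*7/4 = 10.5.
        Tie groups: |d|=5 (t=2); sum(t^3 - t) = 6.
        Var[W] = n(n+1)(2n+1)/24 - sum(t^3-t)/48 = 546/24 - 6/48 = 22.625.
        z = (W - E[W]) / sqrt(Var[W]) = (6.5 - 10.5) / 4.7566 = -0.8409.
        Two-sided p = 2*Phi(z) = 0.400381.
Step 6: alpha = 0.1. fail to reject H0.

W+ = 6.5, W- = 14.5, W = min = 6.5, p = 0.400381, fail to reject H0.


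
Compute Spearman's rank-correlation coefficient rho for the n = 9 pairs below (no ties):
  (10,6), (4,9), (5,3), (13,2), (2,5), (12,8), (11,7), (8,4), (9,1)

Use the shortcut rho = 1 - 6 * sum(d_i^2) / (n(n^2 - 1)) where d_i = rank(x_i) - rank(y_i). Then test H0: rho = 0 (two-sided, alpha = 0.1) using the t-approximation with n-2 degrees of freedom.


Step 1: Rank x and y separately (midranks; no ties here).
rank(x): 10->6, 4->2, 5->3, 13->9, 2->1, 12->8, 11->7, 8->4, 9->5
rank(y): 6->6, 9->9, 3->3, 2->2, 5->5, 8->8, 7->7, 4->4, 1->1
Step 2: d_i = R_x(i) - R_y(i); compute d_i^2.
  (6-6)^2=0, (2-9)^2=49, (3-3)^2=0, (9-2)^2=49, (1-5)^2=16, (8-8)^2=0, (7-7)^2=0, (4-4)^2=0, (5-1)^2=16
sum(d^2) = 130.
Step 3: rho = 1 - 6*130 / (9*(9^2 - 1)) = 1 - 780/720 = -0.083333.
Step 4: Under H0, t = rho * sqrt((n-2)/(1-rho^2)) = -0.2212 ~ t(7).
Step 5: Two-sided p-value from the t-distribution with 7 df = 0.831214.
Step 6: alpha = 0.1. fail to reject H0.

rho = -0.0833, p = 0.831214, fail to reject H0 at alpha = 0.1.


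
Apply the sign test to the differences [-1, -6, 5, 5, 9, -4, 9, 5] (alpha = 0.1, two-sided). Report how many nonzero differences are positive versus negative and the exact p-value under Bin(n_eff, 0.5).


Step 1: Discard zero differences. Original n = 8; n_eff = number of nonzero differences = 8.
Nonzero differences (with sign): -1, -6, +5, +5, +9, -4, +9, +5
Step 2: Count signs: positive = 5, negative = 3.
Step 3: Under H0: P(positive) = 0.5, so the number of positives S ~ Bin(8, 0.5).
Step 4: Two-sided exact p-value = sum of Bin(8,0.5) probabilities at or below the observed probability = 0.726562.
Step 5: alpha = 0.1. fail to reject H0.

n_eff = 8, pos = 5, neg = 3, p = 0.726562, fail to reject H0.


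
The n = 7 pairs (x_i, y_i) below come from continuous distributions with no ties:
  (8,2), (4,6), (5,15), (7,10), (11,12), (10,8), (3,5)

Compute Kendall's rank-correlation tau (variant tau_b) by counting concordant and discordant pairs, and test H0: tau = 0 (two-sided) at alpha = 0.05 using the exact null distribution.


Step 1: Enumerate the 21 unordered pairs (i,j) with i<j and classify each by sign(x_j-x_i) * sign(y_j-y_i).
  (1,2):dx=-4,dy=+4->D; (1,3):dx=-3,dy=+13->D; (1,4):dx=-1,dy=+8->D; (1,5):dx=+3,dy=+10->C
  (1,6):dx=+2,dy=+6->C; (1,7):dx=-5,dy=+3->D; (2,3):dx=+1,dy=+9->C; (2,4):dx=+3,dy=+4->C
  (2,5):dx=+7,dy=+6->C; (2,6):dx=+6,dy=+2->C; (2,7):dx=-1,dy=-1->C; (3,4):dx=+2,dy=-5->D
  (3,5):dx=+6,dy=-3->D; (3,6):dx=+5,dy=-7->D; (3,7):dx=-2,dy=-10->C; (4,5):dx=+4,dy=+2->C
  (4,6):dx=+3,dy=-2->D; (4,7):dx=-4,dy=-5->C; (5,6):dx=-1,dy=-4->C; (5,7):dx=-8,dy=-7->C
  (6,7):dx=-7,dy=-3->C
Step 2: C = 13, D = 8, total pairs = 21.
Step 3: tau = (C - D)/(n(n-1)/2) = (13 - 8)/21 = 0.238095.
Step 4: Exact two-sided p-value (enumerate n! = 5040 permutations of y under H0): p = 0.561905.
Step 5: alpha = 0.05. fail to reject H0.

tau_b = 0.2381 (C=13, D=8), p = 0.561905, fail to reject H0.


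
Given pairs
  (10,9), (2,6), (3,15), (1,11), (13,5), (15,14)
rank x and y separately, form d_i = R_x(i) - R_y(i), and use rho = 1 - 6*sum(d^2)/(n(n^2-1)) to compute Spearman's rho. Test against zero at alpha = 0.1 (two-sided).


Step 1: Rank x and y separately (midranks; no ties here).
rank(x): 10->4, 2->2, 3->3, 1->1, 13->5, 15->6
rank(y): 9->3, 6->2, 15->6, 11->4, 5->1, 14->5
Step 2: d_i = R_x(i) - R_y(i); compute d_i^2.
  (4-3)^2=1, (2-2)^2=0, (3-6)^2=9, (1-4)^2=9, (5-1)^2=16, (6-5)^2=1
sum(d^2) = 36.
Step 3: rho = 1 - 6*36 / (6*(6^2 - 1)) = 1 - 216/210 = -0.028571.
Step 4: Under H0, t = rho * sqrt((n-2)/(1-rho^2)) = -0.0572 ~ t(4).
Step 5: Two-sided p-value from the t-distribution with 4 df = 0.957155.
Step 6: alpha = 0.1. fail to reject H0.

rho = -0.0286, p = 0.957155, fail to reject H0 at alpha = 0.1.


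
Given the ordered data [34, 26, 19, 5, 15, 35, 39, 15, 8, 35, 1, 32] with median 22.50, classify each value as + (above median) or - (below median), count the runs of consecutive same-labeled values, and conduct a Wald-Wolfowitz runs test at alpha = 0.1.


Step 1: Compute median = 22.50; label A = above, B = below.
Labels in order: AABBBAABBABA  (n_A = 6, n_B = 6)
Step 2: Count runs R = 7.
Step 3: Under H0 (random ordering), E[R] = 2*n_A*n_B/(n_A+n_B) + 1 = 2*6*6/12 + 1 = 7.0000.
        Var[R] = 2*n_A*n_B*(2*n_A*n_B - n_A - n_B) / ((n_A+n_B)^2 * (n_A+n_B-1)) = 4320/1584 = 2.7273.
        SD[R] = 1.6514.
Step 4: R = E[R], so z = 0 with no continuity correction.
Step 5: Two-sided p-value via normal approximation = 2*(1 - Phi(|z|)) = 1.000000.
Step 6: alpha = 0.1. fail to reject H0.

R = 7, z = 0.0000, p = 1.000000, fail to reject H0.


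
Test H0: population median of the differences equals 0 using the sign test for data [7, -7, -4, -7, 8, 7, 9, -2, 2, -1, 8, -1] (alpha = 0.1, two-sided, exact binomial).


Step 1: Discard zero differences. Original n = 12; n_eff = number of nonzero differences = 12.
Nonzero differences (with sign): +7, -7, -4, -7, +8, +7, +9, -2, +2, -1, +8, -1
Step 2: Count signs: positive = 6, negative = 6.
Step 3: Under H0: P(positive) = 0.5, so the number of positives S ~ Bin(12, 0.5).
Step 4: Two-sided exact p-value = sum of Bin(12,0.5) probabilities at or below the observed probability = 1.000000.
Step 5: alpha = 0.1. fail to reject H0.

n_eff = 12, pos = 6, neg = 6, p = 1.000000, fail to reject H0.


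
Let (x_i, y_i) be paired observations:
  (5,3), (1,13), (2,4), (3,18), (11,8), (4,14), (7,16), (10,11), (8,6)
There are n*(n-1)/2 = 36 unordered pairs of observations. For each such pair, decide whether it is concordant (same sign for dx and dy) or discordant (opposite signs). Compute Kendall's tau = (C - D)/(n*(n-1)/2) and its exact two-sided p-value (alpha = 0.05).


Step 1: Enumerate the 36 unordered pairs (i,j) with i<j and classify each by sign(x_j-x_i) * sign(y_j-y_i).
  (1,2):dx=-4,dy=+10->D; (1,3):dx=-3,dy=+1->D; (1,4):dx=-2,dy=+15->D; (1,5):dx=+6,dy=+5->C
  (1,6):dx=-1,dy=+11->D; (1,7):dx=+2,dy=+13->C; (1,8):dx=+5,dy=+8->C; (1,9):dx=+3,dy=+3->C
  (2,3):dx=+1,dy=-9->D; (2,4):dx=+2,dy=+5->C; (2,5):dx=+10,dy=-5->D; (2,6):dx=+3,dy=+1->C
  (2,7):dx=+6,dy=+3->C; (2,8):dx=+9,dy=-2->D; (2,9):dx=+7,dy=-7->D; (3,4):dx=+1,dy=+14->C
  (3,5):dx=+9,dy=+4->C; (3,6):dx=+2,dy=+10->C; (3,7):dx=+5,dy=+12->C; (3,8):dx=+8,dy=+7->C
  (3,9):dx=+6,dy=+2->C; (4,5):dx=+8,dy=-10->D; (4,6):dx=+1,dy=-4->D; (4,7):dx=+4,dy=-2->D
  (4,8):dx=+7,dy=-7->D; (4,9):dx=+5,dy=-12->D; (5,6):dx=-7,dy=+6->D; (5,7):dx=-4,dy=+8->D
  (5,8):dx=-1,dy=+3->D; (5,9):dx=-3,dy=-2->C; (6,7):dx=+3,dy=+2->C; (6,8):dx=+6,dy=-3->D
  (6,9):dx=+4,dy=-8->D; (7,8):dx=+3,dy=-5->D; (7,9):dx=+1,dy=-10->D; (8,9):dx=-2,dy=-5->C
Step 2: C = 16, D = 20, total pairs = 36.
Step 3: tau = (C - D)/(n(n-1)/2) = (16 - 20)/36 = -0.111111.
Step 4: Exact two-sided p-value (enumerate n! = 362880 permutations of y under H0): p = 0.761414.
Step 5: alpha = 0.05. fail to reject H0.

tau_b = -0.1111 (C=16, D=20), p = 0.761414, fail to reject H0.


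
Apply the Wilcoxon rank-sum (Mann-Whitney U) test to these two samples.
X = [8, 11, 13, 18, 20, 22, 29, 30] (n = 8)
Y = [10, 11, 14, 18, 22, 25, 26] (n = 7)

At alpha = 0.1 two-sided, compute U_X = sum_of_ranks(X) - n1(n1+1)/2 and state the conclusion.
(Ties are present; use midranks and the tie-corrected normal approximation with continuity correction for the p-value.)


Step 1: Combine and sort all 15 observations; assign midranks.
sorted (value, group): (8,X), (10,Y), (11,X), (11,Y), (13,X), (14,Y), (18,X), (18,Y), (20,X), (22,X), (22,Y), (25,Y), (26,Y), (29,X), (30,X)
ranks: 8->1, 10->2, 11->3.5, 11->3.5, 13->5, 14->6, 18->7.5, 18->7.5, 20->9, 22->10.5, 22->10.5, 25->12, 26->13, 29->14, 30->15
Step 2: Rank sum for X: R1 = 1 + 3.5 + 5 + 7.5 + 9 + 10.5 + 14 + 15 = 65.5.
Step 3: U_X = R1 - n1(n1+1)/2 = 65.5 - 8*9/2 = 65.5 - 36 = 29.5.
       U_Y = n1*n2 - U_X = 56 - 29.5 = 26.5.
Step 4: Ties are present, so use the tie-corrected normal approximation (with continuity correction) for the p-value.
Step 5: p-value = 0.907622; compare to alpha = 0.1. fail to reject H0.

U_X = 29.5, p = 0.907622, fail to reject H0 at alpha = 0.1.


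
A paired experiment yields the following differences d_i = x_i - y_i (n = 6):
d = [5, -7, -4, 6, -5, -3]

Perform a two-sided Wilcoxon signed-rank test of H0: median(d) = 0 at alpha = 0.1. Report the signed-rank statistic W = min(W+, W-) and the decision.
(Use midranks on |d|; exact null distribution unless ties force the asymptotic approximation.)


Step 1: Drop any zero differences (none here) and take |d_i|.
|d| = [5, 7, 4, 6, 5, 3]
Step 2: Midrank |d_i| (ties get averaged ranks).
ranks: |5|->3.5, |7|->6, |4|->2, |6|->5, |5|->3.5, |3|->1
Step 3: Attach original signs; sum ranks with positive sign and with negative sign.
W+ = 3.5 + 5 = 8.5
W- = 6 + 2 + 3.5 + 1 = 12.5
(Check: W+ + W- = 21 should equal n(n+1)/2 = 21.)
Step 4: Test statistic W = min(W+, W-) = 8.5.
Step 5: Ties in |d|, so use the tie-corrected normal approximation.
        E[W] = n(n+1)/4 = 6*7/4 = 10.5.
        Tie groups: |d|=5 (t=2); sum(t^3 - t) = 6.
        Var[W] = n(n+1)(2n+1)/24 - sum(t^3-t)/48 = 546/24 - 6/48 = 22.625.
        z = (W - E[W]) / sqrt(Var[W]) = (8.5 - 10.5) / 4.7566 = -0.4205.
        Two-sided p = 2*Phi(z) = 0.674142.
Step 6: alpha = 0.1. fail to reject H0.

W+ = 8.5, W- = 12.5, W = min = 8.5, p = 0.674142, fail to reject H0.


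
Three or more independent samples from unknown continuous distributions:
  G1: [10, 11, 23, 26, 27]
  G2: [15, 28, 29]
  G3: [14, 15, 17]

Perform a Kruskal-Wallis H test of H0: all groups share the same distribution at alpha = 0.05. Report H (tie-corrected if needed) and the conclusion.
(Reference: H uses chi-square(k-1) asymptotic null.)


Step 1: Combine all N = 11 observations and assign midranks.
sorted (value, group, rank): (10,G1,1), (11,G1,2), (14,G3,3), (15,G2,4.5), (15,G3,4.5), (17,G3,6), (23,G1,7), (26,G1,8), (27,G1,9), (28,G2,10), (29,G2,11)
Step 2: Sum ranks within each group.
R_1 = 27 (n_1 = 5)
R_2 = 25.5 (n_2 = 3)
R_3 = 13.5 (n_3 = 3)
Step 3: H = 12/(N(N+1)) * sum(R_i^2/n_i) - 3(N+1)
     = 12/(11*12) * (27^2/5 + 25.5^2/3 + 13.5^2/3) - 3*12
     = 0.090909 * 423.3 - 36
     = 2.481818.
Step 4: Ties present; correction factor C = 1 - 6/(11^3 - 11) = 0.995455. Corrected H = 2.481818 / 0.995455 = 2.493151.
Step 5: Under H0, H ~ chi^2(2); p-value = 0.287488.
Step 6: alpha = 0.05. fail to reject H0.

H = 2.4932, df = 2, p = 0.287488, fail to reject H0.


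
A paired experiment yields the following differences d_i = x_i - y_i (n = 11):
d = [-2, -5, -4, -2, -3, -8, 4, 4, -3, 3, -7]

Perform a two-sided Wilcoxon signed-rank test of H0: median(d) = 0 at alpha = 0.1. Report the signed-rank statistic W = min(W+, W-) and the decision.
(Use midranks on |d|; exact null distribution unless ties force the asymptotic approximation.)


Step 1: Drop any zero differences (none here) and take |d_i|.
|d| = [2, 5, 4, 2, 3, 8, 4, 4, 3, 3, 7]
Step 2: Midrank |d_i| (ties get averaged ranks).
ranks: |2|->1.5, |5|->9, |4|->7, |2|->1.5, |3|->4, |8|->11, |4|->7, |4|->7, |3|->4, |3|->4, |7|->10
Step 3: Attach original signs; sum ranks with positive sign and with negative sign.
W+ = 7 + 7 + 4 = 18
W- = 1.5 + 9 + 7 + 1.5 + 4 + 11 + 4 + 10 = 48
(Check: W+ + W- = 66 should equal n(n+1)/2 = 66.)
Step 4: Test statistic W = min(W+, W-) = 18.
Step 5: Ties in |d|, so use the tie-corrected normal approximation.
        E[W] = n(n+1)/4 = 11*12/4 = 33.
        Tie groups: |d|=2 (t=2), |d|=3 (t=3), |d|=4 (t=3); sum(t^3 - t) = 54.
        Var[W] = n(n+1)(2n+1)/24 - sum(t^3-t)/48 = 3036/24 - 54/48 = 125.375.
        z = (W - E[W]) / sqrt(Var[W]) = (18 - 33) / 11.1971 = -1.3396.
        Two-sided p = 2*Phi(z) = 0.180365.
Step 6: alpha = 0.1. fail to reject H0.

W+ = 18, W- = 48, W = min = 18, p = 0.180365, fail to reject H0.


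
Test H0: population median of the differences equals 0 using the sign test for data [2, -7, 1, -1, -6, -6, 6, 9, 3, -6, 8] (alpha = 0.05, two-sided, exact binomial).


Step 1: Discard zero differences. Original n = 11; n_eff = number of nonzero differences = 11.
Nonzero differences (with sign): +2, -7, +1, -1, -6, -6, +6, +9, +3, -6, +8
Step 2: Count signs: positive = 6, negative = 5.
Step 3: Under H0: P(positive) = 0.5, so the number of positives S ~ Bin(11, 0.5).
Step 4: Two-sided exact p-value = sum of Bin(11,0.5) probabilities at or below the observed probability = 1.000000.
Step 5: alpha = 0.05. fail to reject H0.

n_eff = 11, pos = 6, neg = 5, p = 1.000000, fail to reject H0.


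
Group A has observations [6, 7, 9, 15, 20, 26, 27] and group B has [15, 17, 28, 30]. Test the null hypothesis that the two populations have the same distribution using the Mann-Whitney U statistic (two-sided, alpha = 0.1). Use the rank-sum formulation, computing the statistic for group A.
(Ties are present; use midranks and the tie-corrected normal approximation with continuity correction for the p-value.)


Step 1: Combine and sort all 11 observations; assign midranks.
sorted (value, group): (6,X), (7,X), (9,X), (15,X), (15,Y), (17,Y), (20,X), (26,X), (27,X), (28,Y), (30,Y)
ranks: 6->1, 7->2, 9->3, 15->4.5, 15->4.5, 17->6, 20->7, 26->8, 27->9, 28->10, 30->11
Step 2: Rank sum for X: R1 = 1 + 2 + 3 + 4.5 + 7 + 8 + 9 = 34.5.
Step 3: U_X = R1 - n1(n1+1)/2 = 34.5 - 7*8/2 = 34.5 - 28 = 6.5.
       U_Y = n1*n2 - U_X = 28 - 6.5 = 21.5.
Step 4: Ties are present, so use the tie-corrected normal approximation (with continuity correction) for the p-value.
Step 5: p-value = 0.184875; compare to alpha = 0.1. fail to reject H0.

U_X = 6.5, p = 0.184875, fail to reject H0 at alpha = 0.1.


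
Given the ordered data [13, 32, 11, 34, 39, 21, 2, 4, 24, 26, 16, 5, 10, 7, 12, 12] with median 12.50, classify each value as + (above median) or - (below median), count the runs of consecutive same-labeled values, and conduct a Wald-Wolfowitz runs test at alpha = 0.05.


Step 1: Compute median = 12.50; label A = above, B = below.
Labels in order: AABAAABBAAABBBBB  (n_A = 8, n_B = 8)
Step 2: Count runs R = 6.
Step 3: Under H0 (random ordering), E[R] = 2*n_A*n_B/(n_A+n_B) + 1 = 2*8*8/16 + 1 = 9.0000.
        Var[R] = 2*n_A*n_B*(2*n_A*n_B - n_A - n_B) / ((n_A+n_B)^2 * (n_A+n_B-1)) = 14336/3840 = 3.7333.
        SD[R] = 1.9322.
Step 4: Continuity-corrected z = (R + 0.5 - E[R]) / SD[R] = (6 + 0.5 - 9.0000) / 1.9322 = -1.2939.
Step 5: Two-sided p-value via normal approximation = 2*(1 - Phi(|z|)) = 0.195709.
Step 6: alpha = 0.05. fail to reject H0.

R = 6, z = -1.2939, p = 0.195709, fail to reject H0.


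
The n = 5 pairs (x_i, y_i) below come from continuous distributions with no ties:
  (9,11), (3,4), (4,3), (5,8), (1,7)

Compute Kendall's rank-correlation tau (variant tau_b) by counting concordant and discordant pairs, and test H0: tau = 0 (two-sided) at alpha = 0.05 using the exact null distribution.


Step 1: Enumerate the 10 unordered pairs (i,j) with i<j and classify each by sign(x_j-x_i) * sign(y_j-y_i).
  (1,2):dx=-6,dy=-7->C; (1,3):dx=-5,dy=-8->C; (1,4):dx=-4,dy=-3->C; (1,5):dx=-8,dy=-4->C
  (2,3):dx=+1,dy=-1->D; (2,4):dx=+2,dy=+4->C; (2,5):dx=-2,dy=+3->D; (3,4):dx=+1,dy=+5->C
  (3,5):dx=-3,dy=+4->D; (4,5):dx=-4,dy=-1->C
Step 2: C = 7, D = 3, total pairs = 10.
Step 3: tau = (C - D)/(n(n-1)/2) = (7 - 3)/10 = 0.400000.
Step 4: Exact two-sided p-value (enumerate n! = 120 permutations of y under H0): p = 0.483333.
Step 5: alpha = 0.05. fail to reject H0.

tau_b = 0.4000 (C=7, D=3), p = 0.483333, fail to reject H0.


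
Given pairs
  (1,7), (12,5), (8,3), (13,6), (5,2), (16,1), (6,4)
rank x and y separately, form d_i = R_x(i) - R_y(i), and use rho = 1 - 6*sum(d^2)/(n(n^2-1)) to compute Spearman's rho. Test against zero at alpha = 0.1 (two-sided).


Step 1: Rank x and y separately (midranks; no ties here).
rank(x): 1->1, 12->5, 8->4, 13->6, 5->2, 16->7, 6->3
rank(y): 7->7, 5->5, 3->3, 6->6, 2->2, 1->1, 4->4
Step 2: d_i = R_x(i) - R_y(i); compute d_i^2.
  (1-7)^2=36, (5-5)^2=0, (4-3)^2=1, (6-6)^2=0, (2-2)^2=0, (7-1)^2=36, (3-4)^2=1
sum(d^2) = 74.
Step 3: rho = 1 - 6*74 / (7*(7^2 - 1)) = 1 - 444/336 = -0.321429.
Step 4: Under H0, t = rho * sqrt((n-2)/(1-rho^2)) = -0.7590 ~ t(5).
Step 5: Two-sided p-value from the t-distribution with 5 df = 0.482072.
Step 6: alpha = 0.1. fail to reject H0.

rho = -0.3214, p = 0.482072, fail to reject H0 at alpha = 0.1.


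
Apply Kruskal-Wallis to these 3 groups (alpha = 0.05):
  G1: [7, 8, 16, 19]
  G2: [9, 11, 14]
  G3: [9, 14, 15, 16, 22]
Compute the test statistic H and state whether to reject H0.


Step 1: Combine all N = 12 observations and assign midranks.
sorted (value, group, rank): (7,G1,1), (8,G1,2), (9,G2,3.5), (9,G3,3.5), (11,G2,5), (14,G2,6.5), (14,G3,6.5), (15,G3,8), (16,G1,9.5), (16,G3,9.5), (19,G1,11), (22,G3,12)
Step 2: Sum ranks within each group.
R_1 = 23.5 (n_1 = 4)
R_2 = 15 (n_2 = 3)
R_3 = 39.5 (n_3 = 5)
Step 3: H = 12/(N(N+1)) * sum(R_i^2/n_i) - 3(N+1)
     = 12/(12*13) * (23.5^2/4 + 15^2/3 + 39.5^2/5) - 3*13
     = 0.076923 * 525.112 - 39
     = 1.393269.
Step 4: Ties present; correction factor C = 1 - 18/(12^3 - 12) = 0.989510. Corrected H = 1.393269 / 0.989510 = 1.408039.
Step 5: Under H0, H ~ chi^2(2); p-value = 0.494593.
Step 6: alpha = 0.05. fail to reject H0.

H = 1.4080, df = 2, p = 0.494593, fail to reject H0.


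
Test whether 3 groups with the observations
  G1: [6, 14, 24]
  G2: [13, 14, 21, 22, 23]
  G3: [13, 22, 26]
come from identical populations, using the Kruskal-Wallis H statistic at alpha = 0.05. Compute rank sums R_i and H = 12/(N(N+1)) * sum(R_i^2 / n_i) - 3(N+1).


Step 1: Combine all N = 11 observations and assign midranks.
sorted (value, group, rank): (6,G1,1), (13,G2,2.5), (13,G3,2.5), (14,G1,4.5), (14,G2,4.5), (21,G2,6), (22,G2,7.5), (22,G3,7.5), (23,G2,9), (24,G1,10), (26,G3,11)
Step 2: Sum ranks within each group.
R_1 = 15.5 (n_1 = 3)
R_2 = 29.5 (n_2 = 5)
R_3 = 21 (n_3 = 3)
Step 3: H = 12/(N(N+1)) * sum(R_i^2/n_i) - 3(N+1)
     = 12/(11*12) * (15.5^2/3 + 29.5^2/5 + 21^2/3) - 3*12
     = 0.090909 * 401.133 - 36
     = 0.466667.
Step 4: Ties present; correction factor C = 1 - 18/(11^3 - 11) = 0.986364. Corrected H = 0.466667 / 0.986364 = 0.473118.
Step 5: Under H0, H ~ chi^2(2); p-value = 0.789339.
Step 6: alpha = 0.05. fail to reject H0.

H = 0.4731, df = 2, p = 0.789339, fail to reject H0.


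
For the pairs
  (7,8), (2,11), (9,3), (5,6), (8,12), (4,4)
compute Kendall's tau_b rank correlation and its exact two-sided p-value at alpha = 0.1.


Step 1: Enumerate the 15 unordered pairs (i,j) with i<j and classify each by sign(x_j-x_i) * sign(y_j-y_i).
  (1,2):dx=-5,dy=+3->D; (1,3):dx=+2,dy=-5->D; (1,4):dx=-2,dy=-2->C; (1,5):dx=+1,dy=+4->C
  (1,6):dx=-3,dy=-4->C; (2,3):dx=+7,dy=-8->D; (2,4):dx=+3,dy=-5->D; (2,5):dx=+6,dy=+1->C
  (2,6):dx=+2,dy=-7->D; (3,4):dx=-4,dy=+3->D; (3,5):dx=-1,dy=+9->D; (3,6):dx=-5,dy=+1->D
  (4,5):dx=+3,dy=+6->C; (4,6):dx=-1,dy=-2->C; (5,6):dx=-4,dy=-8->C
Step 2: C = 7, D = 8, total pairs = 15.
Step 3: tau = (C - D)/(n(n-1)/2) = (7 - 8)/15 = -0.066667.
Step 4: Exact two-sided p-value (enumerate n! = 720 permutations of y under H0): p = 1.000000.
Step 5: alpha = 0.1. fail to reject H0.

tau_b = -0.0667 (C=7, D=8), p = 1.000000, fail to reject H0.


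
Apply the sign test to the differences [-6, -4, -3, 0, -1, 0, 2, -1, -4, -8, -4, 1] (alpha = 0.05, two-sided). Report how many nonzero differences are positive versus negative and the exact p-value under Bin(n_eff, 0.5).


Step 1: Discard zero differences. Original n = 12; n_eff = number of nonzero differences = 10.
Nonzero differences (with sign): -6, -4, -3, -1, +2, -1, -4, -8, -4, +1
Step 2: Count signs: positive = 2, negative = 8.
Step 3: Under H0: P(positive) = 0.5, so the number of positives S ~ Bin(10, 0.5).
Step 4: Two-sided exact p-value = sum of Bin(10,0.5) probabilities at or below the observed probability = 0.109375.
Step 5: alpha = 0.05. fail to reject H0.

n_eff = 10, pos = 2, neg = 8, p = 0.109375, fail to reject H0.


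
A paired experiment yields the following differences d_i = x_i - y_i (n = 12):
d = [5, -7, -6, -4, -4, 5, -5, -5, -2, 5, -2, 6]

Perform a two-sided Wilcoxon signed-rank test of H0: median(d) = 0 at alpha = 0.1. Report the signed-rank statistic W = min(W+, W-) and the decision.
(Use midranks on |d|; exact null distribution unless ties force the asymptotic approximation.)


Step 1: Drop any zero differences (none here) and take |d_i|.
|d| = [5, 7, 6, 4, 4, 5, 5, 5, 2, 5, 2, 6]
Step 2: Midrank |d_i| (ties get averaged ranks).
ranks: |5|->7, |7|->12, |6|->10.5, |4|->3.5, |4|->3.5, |5|->7, |5|->7, |5|->7, |2|->1.5, |5|->7, |2|->1.5, |6|->10.5
Step 3: Attach original signs; sum ranks with positive sign and with negative sign.
W+ = 7 + 7 + 7 + 10.5 = 31.5
W- = 12 + 10.5 + 3.5 + 3.5 + 7 + 7 + 1.5 + 1.5 = 46.5
(Check: W+ + W- = 78 should equal n(n+1)/2 = 78.)
Step 4: Test statistic W = min(W+, W-) = 31.5.
Step 5: Ties in |d|, so use the tie-corrected normal approximation.
        E[W] = n(n+1)/4 = 12*13/4 = 39.
        Tie groups: |d|=2 (t=2), |d|=4 (t=2), |d|=5 (t=5), |d|=6 (t=2); sum(t^3 - t) = 138.
        Var[W] = n(n+1)(2n+1)/24 - sum(t^3-t)/48 = 3900/24 - 138/48 = 159.625.
        z = (W - E[W]) / sqrt(Var[W]) = (31.5 - 39) / 12.6343 = -0.5936.
        Two-sided p = 2*Phi(z) = 0.552764.
Step 6: alpha = 0.1. fail to reject H0.

W+ = 31.5, W- = 46.5, W = min = 31.5, p = 0.552764, fail to reject H0.


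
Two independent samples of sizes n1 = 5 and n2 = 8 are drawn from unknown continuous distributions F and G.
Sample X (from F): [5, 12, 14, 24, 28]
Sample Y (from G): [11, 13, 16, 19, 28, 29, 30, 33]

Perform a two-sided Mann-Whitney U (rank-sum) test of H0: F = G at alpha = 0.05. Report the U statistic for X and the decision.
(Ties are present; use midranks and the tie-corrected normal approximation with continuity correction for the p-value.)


Step 1: Combine and sort all 13 observations; assign midranks.
sorted (value, group): (5,X), (11,Y), (12,X), (13,Y), (14,X), (16,Y), (19,Y), (24,X), (28,X), (28,Y), (29,Y), (30,Y), (33,Y)
ranks: 5->1, 11->2, 12->3, 13->4, 14->5, 16->6, 19->7, 24->8, 28->9.5, 28->9.5, 29->11, 30->12, 33->13
Step 2: Rank sum for X: R1 = 1 + 3 + 5 + 8 + 9.5 = 26.5.
Step 3: U_X = R1 - n1(n1+1)/2 = 26.5 - 5*6/2 = 26.5 - 15 = 11.5.
       U_Y = n1*n2 - U_X = 40 - 11.5 = 28.5.
Step 4: Ties are present, so use the tie-corrected normal approximation (with continuity correction) for the p-value.
Step 5: p-value = 0.240919; compare to alpha = 0.05. fail to reject H0.

U_X = 11.5, p = 0.240919, fail to reject H0 at alpha = 0.05.


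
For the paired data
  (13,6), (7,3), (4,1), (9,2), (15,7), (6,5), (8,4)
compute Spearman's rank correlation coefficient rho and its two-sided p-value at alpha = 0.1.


Step 1: Rank x and y separately (midranks; no ties here).
rank(x): 13->6, 7->3, 4->1, 9->5, 15->7, 6->2, 8->4
rank(y): 6->6, 3->3, 1->1, 2->2, 7->7, 5->5, 4->4
Step 2: d_i = R_x(i) - R_y(i); compute d_i^2.
  (6-6)^2=0, (3-3)^2=0, (1-1)^2=0, (5-2)^2=9, (7-7)^2=0, (2-5)^2=9, (4-4)^2=0
sum(d^2) = 18.
Step 3: rho = 1 - 6*18 / (7*(7^2 - 1)) = 1 - 108/336 = 0.678571.
Step 4: Under H0, t = rho * sqrt((n-2)/(1-rho^2)) = 2.0657 ~ t(5).
Step 5: Two-sided p-value from the t-distribution with 5 df = 0.093750.
Step 6: alpha = 0.1. reject H0.

rho = 0.6786, p = 0.093750, reject H0 at alpha = 0.1.


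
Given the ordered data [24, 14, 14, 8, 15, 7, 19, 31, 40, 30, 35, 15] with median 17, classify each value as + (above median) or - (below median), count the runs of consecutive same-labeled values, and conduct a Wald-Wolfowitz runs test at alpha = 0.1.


Step 1: Compute median = 17; label A = above, B = below.
Labels in order: ABBBBBAAAAAB  (n_A = 6, n_B = 6)
Step 2: Count runs R = 4.
Step 3: Under H0 (random ordering), E[R] = 2*n_A*n_B/(n_A+n_B) + 1 = 2*6*6/12 + 1 = 7.0000.
        Var[R] = 2*n_A*n_B*(2*n_A*n_B - n_A - n_B) / ((n_A+n_B)^2 * (n_A+n_B-1)) = 4320/1584 = 2.7273.
        SD[R] = 1.6514.
Step 4: Continuity-corrected z = (R + 0.5 - E[R]) / SD[R] = (4 + 0.5 - 7.0000) / 1.6514 = -1.5138.
Step 5: Two-sided p-value via normal approximation = 2*(1 - Phi(|z|)) = 0.130070.
Step 6: alpha = 0.1. fail to reject H0.

R = 4, z = -1.5138, p = 0.130070, fail to reject H0.


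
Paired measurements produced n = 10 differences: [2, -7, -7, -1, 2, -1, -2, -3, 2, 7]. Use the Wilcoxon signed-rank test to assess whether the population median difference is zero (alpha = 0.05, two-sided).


Step 1: Drop any zero differences (none here) and take |d_i|.
|d| = [2, 7, 7, 1, 2, 1, 2, 3, 2, 7]
Step 2: Midrank |d_i| (ties get averaged ranks).
ranks: |2|->4.5, |7|->9, |7|->9, |1|->1.5, |2|->4.5, |1|->1.5, |2|->4.5, |3|->7, |2|->4.5, |7|->9
Step 3: Attach original signs; sum ranks with positive sign and with negative sign.
W+ = 4.5 + 4.5 + 4.5 + 9 = 22.5
W- = 9 + 9 + 1.5 + 1.5 + 4.5 + 7 = 32.5
(Check: W+ + W- = 55 should equal n(n+1)/2 = 55.)
Step 4: Test statistic W = min(W+, W-) = 22.5.
Step 5: Ties in |d|, so use the tie-corrected normal approximation.
        E[W] = n(n+1)/4 = 10*11/4 = 27.5.
        Tie groups: |d|=1 (t=2), |d|=2 (t=4), |d|=7 (t=3); sum(t^3 - t) = 90.
        Var[W] = n(n+1)(2n+1)/24 - sum(t^3-t)/48 = 2310/24 - 90/48 = 94.375.
        z = (W - E[W]) / sqrt(Var[W]) = (22.5 - 27.5) / 9.7147 = -0.5147.
        Two-sided p = 2*Phi(z) = 0.606773.
Step 6: alpha = 0.05. fail to reject H0.

W+ = 22.5, W- = 32.5, W = min = 22.5, p = 0.606773, fail to reject H0.


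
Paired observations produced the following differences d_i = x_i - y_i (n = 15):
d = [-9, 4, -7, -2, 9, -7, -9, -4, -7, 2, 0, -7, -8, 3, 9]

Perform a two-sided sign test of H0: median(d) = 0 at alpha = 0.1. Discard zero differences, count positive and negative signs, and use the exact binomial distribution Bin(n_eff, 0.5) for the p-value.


Step 1: Discard zero differences. Original n = 15; n_eff = number of nonzero differences = 14.
Nonzero differences (with sign): -9, +4, -7, -2, +9, -7, -9, -4, -7, +2, -7, -8, +3, +9
Step 2: Count signs: positive = 5, negative = 9.
Step 3: Under H0: P(positive) = 0.5, so the number of positives S ~ Bin(14, 0.5).
Step 4: Two-sided exact p-value = sum of Bin(14,0.5) probabilities at or below the observed probability = 0.423950.
Step 5: alpha = 0.1. fail to reject H0.

n_eff = 14, pos = 5, neg = 9, p = 0.423950, fail to reject H0.


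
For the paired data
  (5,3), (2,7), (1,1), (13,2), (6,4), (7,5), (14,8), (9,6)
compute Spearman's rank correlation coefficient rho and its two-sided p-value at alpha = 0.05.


Step 1: Rank x and y separately (midranks; no ties here).
rank(x): 5->3, 2->2, 1->1, 13->7, 6->4, 7->5, 14->8, 9->6
rank(y): 3->3, 7->7, 1->1, 2->2, 4->4, 5->5, 8->8, 6->6
Step 2: d_i = R_x(i) - R_y(i); compute d_i^2.
  (3-3)^2=0, (2-7)^2=25, (1-1)^2=0, (7-2)^2=25, (4-4)^2=0, (5-5)^2=0, (8-8)^2=0, (6-6)^2=0
sum(d^2) = 50.
Step 3: rho = 1 - 6*50 / (8*(8^2 - 1)) = 1 - 300/504 = 0.404762.
Step 4: Under H0, t = rho * sqrt((n-2)/(1-rho^2)) = 1.0842 ~ t(6).
Step 5: Two-sided p-value from the t-distribution with 6 df = 0.319889.
Step 6: alpha = 0.05. fail to reject H0.

rho = 0.4048, p = 0.319889, fail to reject H0 at alpha = 0.05.


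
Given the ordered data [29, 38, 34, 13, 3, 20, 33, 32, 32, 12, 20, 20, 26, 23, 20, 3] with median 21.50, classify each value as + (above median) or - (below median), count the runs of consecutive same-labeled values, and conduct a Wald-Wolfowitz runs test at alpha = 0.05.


Step 1: Compute median = 21.50; label A = above, B = below.
Labels in order: AAABBBAAABBBAABB  (n_A = 8, n_B = 8)
Step 2: Count runs R = 6.
Step 3: Under H0 (random ordering), E[R] = 2*n_A*n_B/(n_A+n_B) + 1 = 2*8*8/16 + 1 = 9.0000.
        Var[R] = 2*n_A*n_B*(2*n_A*n_B - n_A - n_B) / ((n_A+n_B)^2 * (n_A+n_B-1)) = 14336/3840 = 3.7333.
        SD[R] = 1.9322.
Step 4: Continuity-corrected z = (R + 0.5 - E[R]) / SD[R] = (6 + 0.5 - 9.0000) / 1.9322 = -1.2939.
Step 5: Two-sided p-value via normal approximation = 2*(1 - Phi(|z|)) = 0.195709.
Step 6: alpha = 0.05. fail to reject H0.

R = 6, z = -1.2939, p = 0.195709, fail to reject H0.


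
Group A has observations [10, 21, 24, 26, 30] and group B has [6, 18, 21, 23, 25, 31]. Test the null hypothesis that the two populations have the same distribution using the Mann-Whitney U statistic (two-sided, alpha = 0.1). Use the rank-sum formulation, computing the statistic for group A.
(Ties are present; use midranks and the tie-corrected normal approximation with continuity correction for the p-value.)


Step 1: Combine and sort all 11 observations; assign midranks.
sorted (value, group): (6,Y), (10,X), (18,Y), (21,X), (21,Y), (23,Y), (24,X), (25,Y), (26,X), (30,X), (31,Y)
ranks: 6->1, 10->2, 18->3, 21->4.5, 21->4.5, 23->6, 24->7, 25->8, 26->9, 30->10, 31->11
Step 2: Rank sum for X: R1 = 2 + 4.5 + 7 + 9 + 10 = 32.5.
Step 3: U_X = R1 - n1(n1+1)/2 = 32.5 - 5*6/2 = 32.5 - 15 = 17.5.
       U_Y = n1*n2 - U_X = 30 - 17.5 = 12.5.
Step 4: Ties are present, so use the tie-corrected normal approximation (with continuity correction) for the p-value.
Step 5: p-value = 0.714379; compare to alpha = 0.1. fail to reject H0.

U_X = 17.5, p = 0.714379, fail to reject H0 at alpha = 0.1.
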